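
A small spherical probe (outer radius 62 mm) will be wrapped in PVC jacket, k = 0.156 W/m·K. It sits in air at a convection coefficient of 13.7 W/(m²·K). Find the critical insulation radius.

For a sphere r_cr = 2k/h = 2×0.156/13.7
r_cr = 22.8 mm; since the bare radius (62 mm) is above r_cr, any added insulation will reduce heat loss.

r_cr ≈ 22.8 mm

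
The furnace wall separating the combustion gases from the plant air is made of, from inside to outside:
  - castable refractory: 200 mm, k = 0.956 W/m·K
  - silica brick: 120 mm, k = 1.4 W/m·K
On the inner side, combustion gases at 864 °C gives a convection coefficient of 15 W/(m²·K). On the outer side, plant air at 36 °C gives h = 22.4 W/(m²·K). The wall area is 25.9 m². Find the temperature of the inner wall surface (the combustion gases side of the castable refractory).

T ≈ 728 °C

Thermal resistances in series:
R_inner film = 1/(h_i·A) = 1/(15×25.9) = 0.002574 K/W
R_castable refractory = L/(kA) = 0.2/(0.956×25.9) = 0.008077 K/W
R_silica brick = L/(kA) = 0.12/(1.4×25.9) = 0.003309 K/W
R_outer film = 1/(h_o·A) = 1/(22.4×25.9) = 0.001724 K/W
R_total = 0.01568 K/W;  Q = ΔT/R_total = 828/0.01568 = 52790 W
T_interface = T_inner − Q·ΣR(inner→interface) = 864 − 52800×0.002574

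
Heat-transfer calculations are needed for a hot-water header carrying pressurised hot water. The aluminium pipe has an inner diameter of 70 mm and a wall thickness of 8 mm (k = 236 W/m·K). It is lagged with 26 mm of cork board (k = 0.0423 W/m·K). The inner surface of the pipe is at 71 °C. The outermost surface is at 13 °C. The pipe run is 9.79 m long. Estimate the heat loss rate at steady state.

Q ≈ 319 W

For a radial system each layer contributes R = ln(r_out/r_in)/(2πkL); films add R = 1/(hA).
R_aluminium pipe wall = ln(43/35)/(2π×236×9.79) = 1.418×10^-5 K/W
R_cork board = ln(69/43)/(2π×0.0423×9.79) = 0.1817 K/W
R_total = 0.1818 K/W
Q = ΔT/R_total = 58/0.1818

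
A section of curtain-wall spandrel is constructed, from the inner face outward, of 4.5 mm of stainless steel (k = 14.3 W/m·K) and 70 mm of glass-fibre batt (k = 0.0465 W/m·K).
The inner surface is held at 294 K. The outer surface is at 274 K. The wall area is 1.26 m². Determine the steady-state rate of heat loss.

Q ≈ 16.7 W

Series thermal resistances:
R_stainless steel = L/(kA) = 0.0045/(14.3×1.26) = 2.498×10^-4 K/W
R_glass-fibre batt = L/(kA) = 0.07/(0.0465×1.26) = 1.195 K/W
R_total = 1.195 K/W
Q = ΔT / R_total = 20 / 1.195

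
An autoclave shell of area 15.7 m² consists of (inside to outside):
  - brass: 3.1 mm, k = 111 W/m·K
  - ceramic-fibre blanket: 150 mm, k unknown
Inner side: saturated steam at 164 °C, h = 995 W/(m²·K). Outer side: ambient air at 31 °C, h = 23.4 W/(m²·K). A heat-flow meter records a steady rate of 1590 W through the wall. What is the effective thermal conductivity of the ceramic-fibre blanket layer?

Treating each layer as a thermal resistance in series:
R_inner film = 1/(h_i·A) = 1/(995×15.7) = 6.401×10^-5 K/W
R_brass = L/(kA) = 0.0031/(111×15.7) = 1.779×10^-6 K/W
R_outer film = 1/(h_o·A) = 1/(23.4×15.7) = 0.002722 K/W
Sum of known resistances R_other = 0.002788 K/W
Total R = ΔT/Q = 133/1590 = 0.08365 K/W
R_ceramic-fibre blanket = R_total − R_other = 0.08086 K/W
k = L/(R·A) = 0.15/(0.08086×15.7)

k ≈ 0.118 W/(m·K)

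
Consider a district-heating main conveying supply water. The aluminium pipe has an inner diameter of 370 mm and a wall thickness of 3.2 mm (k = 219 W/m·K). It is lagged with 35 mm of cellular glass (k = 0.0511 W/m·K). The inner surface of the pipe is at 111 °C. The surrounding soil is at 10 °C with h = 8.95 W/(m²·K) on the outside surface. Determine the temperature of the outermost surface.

For a radial system each layer contributes R = ln(r_out/r_in)/(2πkL); films add R = 1/(hA).
R_aluminium pipe wall = ln(188.2/185)/(2π×219×1) = 1.246×10^-5 K/W
R_cellular glass = ln(223.2/188.2)/(2π×0.0511×1) = 0.5312 K/W
R_outer film = 1/(h_o·2πr_oL) = 1/(8.95×2π×0.2232×1) = 0.07967 K/W
R_total = 0.6109 K/W
Q = ΔT/R_total = 101/0.6109
Q = 165 W/m
T_interface = T_inner − Q·ΣR(inner→interface) = 111 − 165×0.5312

T ≈ 23.2 °C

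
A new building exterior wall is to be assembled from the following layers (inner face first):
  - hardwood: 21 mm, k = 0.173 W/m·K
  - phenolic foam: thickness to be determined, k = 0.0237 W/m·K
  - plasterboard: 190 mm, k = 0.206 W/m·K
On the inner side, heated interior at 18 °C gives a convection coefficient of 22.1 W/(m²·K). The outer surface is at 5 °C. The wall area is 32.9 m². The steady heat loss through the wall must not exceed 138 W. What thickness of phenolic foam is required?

L ≈ 47.6 mm

Series thermal resistances:
R_inner film = 1/(h_i·A) = 1/(22.1×32.9) = 0.001375 K/W
R_hardwood = L/(kA) = 0.021/(0.173×32.9) = 0.00369 K/W
R_plasterboard = L/(kA) = 0.19/(0.206×32.9) = 0.02803 K/W
Sum of the known resistances R_other = 0.0331 K/W
Required total resistance R_tot = ΔT/Q_allow = 13/138 = 0.0942 K/W
R_phenolic foam = R_tot − R_other = 0.0611 K/W
L = R·k·A = 0.0611×0.0237×32.9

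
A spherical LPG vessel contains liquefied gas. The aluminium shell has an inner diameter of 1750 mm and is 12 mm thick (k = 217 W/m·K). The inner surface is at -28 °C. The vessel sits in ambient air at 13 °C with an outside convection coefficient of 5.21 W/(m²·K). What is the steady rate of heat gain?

Q ≈ 2110 W

Radial (spherical) resistances in series:
R_aluminium shell = (1/0.875 − 1/0.887)/(4π×217) = 5.67×10^-6 K/W
R_outer film = 1/(h·4πr_o²) = 1/(5.21×4π×0.887²) = 0.01941 K/W
R_total = 0.01942 K/W
Q = ΔT/R_total = 41/0.01942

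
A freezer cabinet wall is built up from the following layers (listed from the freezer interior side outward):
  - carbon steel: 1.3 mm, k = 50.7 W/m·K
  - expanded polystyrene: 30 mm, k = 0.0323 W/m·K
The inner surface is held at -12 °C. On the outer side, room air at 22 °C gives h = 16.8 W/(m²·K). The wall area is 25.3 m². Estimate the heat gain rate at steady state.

Series thermal resistances:
R_carbon steel = L/(kA) = 0.0013/(50.7×25.3) = 1.013×10^-6 K/W
R_expanded polystyrene = L/(kA) = 0.03/(0.0323×25.3) = 0.03671 K/W
R_outer film = 1/(h_o·A) = 1/(16.8×25.3) = 0.002353 K/W
R_total = 0.03906 K/W
Q = ΔT / R_total = 34 / 0.03906

Q ≈ 870 W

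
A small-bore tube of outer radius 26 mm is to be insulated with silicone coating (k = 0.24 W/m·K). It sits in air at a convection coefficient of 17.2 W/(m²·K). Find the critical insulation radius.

r_cr ≈ 14 mm

For a cylinder r_cr = k/h = 0.24/17.2
r_cr = 14 mm; since the bare radius (26 mm) is above r_cr, any added insulation will reduce heat loss.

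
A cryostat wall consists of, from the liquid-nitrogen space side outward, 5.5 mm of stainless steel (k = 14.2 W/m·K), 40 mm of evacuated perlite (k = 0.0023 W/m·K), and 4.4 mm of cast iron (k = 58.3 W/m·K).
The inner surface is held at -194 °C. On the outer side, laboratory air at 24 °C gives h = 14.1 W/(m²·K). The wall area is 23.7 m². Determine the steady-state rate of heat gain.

Q ≈ 296 W

Model the wall as resistances in series:
R_stainless steel = L/(kA) = 0.0055/(14.2×23.7) = 1.634×10^-5 K/W
R_evacuated perlite = L/(kA) = 0.04/(0.0023×23.7) = 0.7338 K/W
R_cast iron = L/(kA) = 0.0044/(58.3×23.7) = 3.184×10^-6 K/W
R_outer film = 1/(h_o·A) = 1/(14.1×23.7) = 0.002992 K/W
R_total = 0.7368 K/W
Q = ΔT / R_total = 218 / 0.7368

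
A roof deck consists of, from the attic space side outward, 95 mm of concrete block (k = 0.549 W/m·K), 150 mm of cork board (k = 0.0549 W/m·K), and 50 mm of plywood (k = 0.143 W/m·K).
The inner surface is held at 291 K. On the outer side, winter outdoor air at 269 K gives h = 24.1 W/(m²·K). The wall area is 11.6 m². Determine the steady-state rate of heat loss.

Treating each layer as a thermal resistance in series:
R_concrete block = L/(kA) = 0.095/(0.549×11.6) = 0.01492 K/W
R_cork board = L/(kA) = 0.15/(0.0549×11.6) = 0.2355 K/W
R_plywood = L/(kA) = 0.05/(0.143×11.6) = 0.03014 K/W
R_outer film = 1/(h_o·A) = 1/(24.1×11.6) = 0.003577 K/W
R_total = 0.2842 K/W
Q = ΔT / R_total = 22 / 0.2842

Q ≈ 77.4 W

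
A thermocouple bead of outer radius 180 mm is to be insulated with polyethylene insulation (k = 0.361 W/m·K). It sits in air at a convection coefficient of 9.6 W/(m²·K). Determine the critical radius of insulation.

r_cr ≈ 75.2 mm

For a sphere r_cr = 2k/h = 2×0.361/9.6
r_cr = 75.2 mm; since the bare radius (180 mm) is above r_cr, any added insulation will reduce heat loss.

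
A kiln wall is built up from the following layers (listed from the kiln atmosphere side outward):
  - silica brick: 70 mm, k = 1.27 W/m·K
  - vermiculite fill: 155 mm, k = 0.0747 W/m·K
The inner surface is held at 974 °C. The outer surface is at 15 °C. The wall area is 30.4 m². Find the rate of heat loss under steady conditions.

Thermal resistances in series:
R_silica brick = L/(kA) = 0.07/(1.27×30.4) = 0.001813 K/W
R_vermiculite fill = L/(kA) = 0.155/(0.0747×30.4) = 0.06826 K/W
R_total = 0.07007 K/W
Q = ΔT / R_total = 959 / 0.07007

Q ≈ 13700 W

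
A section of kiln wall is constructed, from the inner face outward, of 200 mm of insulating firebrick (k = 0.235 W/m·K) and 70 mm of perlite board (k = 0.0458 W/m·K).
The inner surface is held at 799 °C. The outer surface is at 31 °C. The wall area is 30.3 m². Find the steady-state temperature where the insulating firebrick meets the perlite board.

T ≈ 524 °C

Using the resistance-network approach (series):
R_insulating firebrick = L/(kA) = 0.2/(0.235×30.3) = 0.02809 K/W
R_perlite board = L/(kA) = 0.07/(0.0458×30.3) = 0.05044 K/W
R_total = 0.07853 K/W;  Q = ΔT/R_total = 768/0.07853 = 9780 W
T_interface = T_inner − Q·ΣR(inner→interface) = 799 − 9780×0.02809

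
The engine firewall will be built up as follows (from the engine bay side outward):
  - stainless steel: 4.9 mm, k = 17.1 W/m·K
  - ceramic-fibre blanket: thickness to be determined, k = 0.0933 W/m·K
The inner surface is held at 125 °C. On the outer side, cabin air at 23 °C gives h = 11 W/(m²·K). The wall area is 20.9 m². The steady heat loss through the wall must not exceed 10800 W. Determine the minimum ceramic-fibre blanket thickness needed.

Model the wall as resistances in series:
R_stainless steel = L/(kA) = 0.0049/(17.1×20.9) = 1.371×10^-5 K/W
R_outer film = 1/(h_o·A) = 1/(11×20.9) = 0.00435 K/W
Sum of the known resistances R_other = 0.004363 K/W
Required total resistance R_tot = ΔT/Q_allow = 102/10800 = 0.009444 K/W
R_ceramic-fibre blanket = R_tot − R_other = 0.005081 K/W
L = R·k·A = 0.005081×0.0933×20.9

L ≈ 9.91 mm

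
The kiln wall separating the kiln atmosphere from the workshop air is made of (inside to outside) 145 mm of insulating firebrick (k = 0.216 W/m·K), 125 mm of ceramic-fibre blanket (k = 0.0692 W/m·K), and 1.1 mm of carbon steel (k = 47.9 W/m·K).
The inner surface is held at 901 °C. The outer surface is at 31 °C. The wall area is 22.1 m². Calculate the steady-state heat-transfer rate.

Q ≈ 7760 W

Series thermal resistances:
R_insulating firebrick = L/(kA) = 0.145/(0.216×22.1) = 0.03038 K/W
R_ceramic-fibre blanket = L/(kA) = 0.125/(0.0692×22.1) = 0.08174 K/W
R_carbon steel = L/(kA) = 0.0011/(47.9×22.1) = 1.039×10^-6 K/W
R_total = 0.1121 K/W
Q = ΔT / R_total = 870 / 0.1121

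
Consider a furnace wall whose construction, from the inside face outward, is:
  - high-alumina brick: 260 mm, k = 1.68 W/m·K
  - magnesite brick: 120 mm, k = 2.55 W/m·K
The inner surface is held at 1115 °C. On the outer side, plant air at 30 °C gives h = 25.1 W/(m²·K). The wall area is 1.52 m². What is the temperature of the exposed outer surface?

T ≈ 209 °C

Series thermal resistances:
R_high-alumina brick = L/(kA) = 0.26/(1.68×1.52) = 0.1018 K/W
R_magnesite brick = L/(kA) = 0.12/(2.55×1.52) = 0.03096 K/W
R_outer film = 1/(h_o·A) = 1/(25.1×1.52) = 0.02621 K/W
R_total = 0.159 K/W;  Q = ΔT/R_total = 1085/0.159 = 6824 W
T_interface = T_inner − Q·ΣR(inner→interface) = 1115 − 6820×0.1328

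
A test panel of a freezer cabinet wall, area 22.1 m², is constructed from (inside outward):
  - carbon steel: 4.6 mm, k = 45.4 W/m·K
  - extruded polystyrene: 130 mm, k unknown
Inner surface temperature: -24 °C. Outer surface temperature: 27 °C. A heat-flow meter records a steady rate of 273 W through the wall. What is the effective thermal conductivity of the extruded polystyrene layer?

Treating each layer as a thermal resistance in series:
R_carbon steel = L/(kA) = 0.0046/(45.4×22.1) = 4.585×10^-6 K/W
Sum of known resistances R_other = 4.585×10^-6 K/W
Total R = ΔT/Q = 51/273 = 0.1868 K/W
R_extruded polystyrene = R_total − R_other = 0.1868 K/W
k = L/(R·A) = 0.13/(0.1868×22.1)

k ≈ 0.0315 W/(m·K)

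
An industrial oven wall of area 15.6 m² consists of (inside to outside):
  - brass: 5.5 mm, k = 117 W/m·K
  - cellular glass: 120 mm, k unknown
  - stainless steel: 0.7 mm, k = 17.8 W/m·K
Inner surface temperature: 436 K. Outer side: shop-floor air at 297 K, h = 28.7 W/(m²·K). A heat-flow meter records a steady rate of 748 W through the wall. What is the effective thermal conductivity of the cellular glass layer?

Using the resistance-network approach (series):
R_brass = L/(kA) = 0.0055/(117×15.6) = 3.013×10^-6 K/W
R_stainless steel = L/(kA) = 0.0007/(17.8×15.6) = 2.521×10^-6 K/W
R_outer film = 1/(h_o·A) = 1/(28.7×15.6) = 0.002234 K/W
Sum of known resistances R_other = 0.002239 K/W
Total R = ΔT/Q = 139/748 = 0.1858 K/W
R_cellular glass = R_total − R_other = 0.1836 K/W
k = L/(R·A) = 0.12/(0.1836×15.6)

k ≈ 0.0419 W/(m·K)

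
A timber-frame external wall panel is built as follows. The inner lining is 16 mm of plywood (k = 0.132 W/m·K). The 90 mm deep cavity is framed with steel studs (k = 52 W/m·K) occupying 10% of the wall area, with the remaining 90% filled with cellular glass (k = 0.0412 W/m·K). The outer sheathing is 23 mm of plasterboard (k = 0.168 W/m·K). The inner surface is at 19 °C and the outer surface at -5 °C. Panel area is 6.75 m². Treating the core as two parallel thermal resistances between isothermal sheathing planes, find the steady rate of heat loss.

Q ≈ 588 W

Sheathing layers in series; stud and cavity paths in parallel between them.
R_inner = 0.016/(0.132×6.75) = 0.01796 K/W
R_stud  = 0.09/(52×0.1×6.75) = 0.002564 K/W
R_cav   = 0.09/(0.0412×0.9×6.75) = 0.3596 K/W
1/R_core = 1/R_stud + 1/R_cav → R_core = 0.002546 K/W
R_outer = 0.023/(0.168×6.75) = 0.02028 K/W
R_total = 0.04079 K/W
Q = ΔT/R_total = 24/0.04079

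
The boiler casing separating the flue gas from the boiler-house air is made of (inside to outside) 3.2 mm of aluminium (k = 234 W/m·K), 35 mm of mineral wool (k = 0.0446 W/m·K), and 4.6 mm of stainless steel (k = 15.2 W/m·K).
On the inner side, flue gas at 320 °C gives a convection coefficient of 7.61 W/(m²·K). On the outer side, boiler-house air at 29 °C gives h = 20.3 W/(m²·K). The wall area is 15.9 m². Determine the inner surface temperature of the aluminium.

T ≈ 280 °C

Treating each layer as a thermal resistance in series:
R_inner film = 1/(h_i·A) = 1/(7.61×15.9) = 0.008265 K/W
R_aluminium = L/(kA) = 0.0032/(234×15.9) = 8.601×10^-7 K/W
R_mineral wool = L/(kA) = 0.035/(0.0446×15.9) = 0.04936 K/W
R_stainless steel = L/(kA) = 0.0046/(15.2×15.9) = 1.903×10^-5 K/W
R_outer film = 1/(h_o·A) = 1/(20.3×15.9) = 0.003098 K/W
R_total = 0.06074 K/W;  Q = ΔT/R_total = 291/0.06074 = 4791 W
T_interface = T_inner − Q·ΣR(inner→interface) = 320 − 4790×0.008265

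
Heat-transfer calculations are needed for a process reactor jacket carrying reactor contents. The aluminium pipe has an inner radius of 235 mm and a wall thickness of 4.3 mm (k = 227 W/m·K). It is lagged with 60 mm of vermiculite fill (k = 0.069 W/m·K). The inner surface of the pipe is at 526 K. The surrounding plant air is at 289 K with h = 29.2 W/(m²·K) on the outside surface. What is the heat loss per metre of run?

Per-layer cylindrical resistances, series-summed:
R_aluminium pipe wall = ln(239.3/235)/(2π×227×1) = 1.271×10^-5 K/W
R_vermiculite fill = ln(299.3/239.3)/(2π×0.069×1) = 0.5161 K/W
R_outer film = 1/(h_o·2πr_oL) = 1/(29.2×2π×0.2993×1) = 0.01821 K/W
R_total = 0.5343 K/W
Q = ΔT/R_total = 237/0.5343

q′ ≈ 444 W/m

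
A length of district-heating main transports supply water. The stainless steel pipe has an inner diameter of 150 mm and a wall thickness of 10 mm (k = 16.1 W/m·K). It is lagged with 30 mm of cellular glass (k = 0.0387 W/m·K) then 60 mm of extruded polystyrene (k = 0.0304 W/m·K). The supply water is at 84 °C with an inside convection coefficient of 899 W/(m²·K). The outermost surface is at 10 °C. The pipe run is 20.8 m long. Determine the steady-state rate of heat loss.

Q ≈ 447 W

Treating each annulus and film as a series resistance:
R_inner film = 1/(h_i·2πr₁L) = 1/(899×2π×0.075×20.8) = 1.135×10^-4 K/W
R_stainless steel pipe wall = ln(85/75)/(2π×16.1×20.8) = 5.948×10^-5 K/W
R_cellular glass = ln(115/85)/(2π×0.0387×20.8) = 0.05977 K/W
R_extruded polystyrene = ln(175/115)/(2π×0.0304×20.8) = 0.1057 K/W
R_total = 0.1656 K/W
Q = ΔT/R_total = 74/0.1656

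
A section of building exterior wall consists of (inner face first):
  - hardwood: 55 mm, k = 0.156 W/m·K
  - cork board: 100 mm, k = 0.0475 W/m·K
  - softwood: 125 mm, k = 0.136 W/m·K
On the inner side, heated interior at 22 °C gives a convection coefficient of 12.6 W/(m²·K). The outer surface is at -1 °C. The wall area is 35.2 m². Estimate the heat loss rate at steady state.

Q ≈ 234 W

Model the wall as resistances in series:
R_inner film = 1/(h_i·A) = 1/(12.6×35.2) = 0.002255 K/W
R_hardwood = L/(kA) = 0.055/(0.156×35.2) = 0.01002 K/W
R_cork board = L/(kA) = 0.1/(0.0475×35.2) = 0.05981 K/W
R_softwood = L/(kA) = 0.125/(0.136×35.2) = 0.02611 K/W
R_total = 0.09819 K/W
Q = ΔT / R_total = 23 / 0.09819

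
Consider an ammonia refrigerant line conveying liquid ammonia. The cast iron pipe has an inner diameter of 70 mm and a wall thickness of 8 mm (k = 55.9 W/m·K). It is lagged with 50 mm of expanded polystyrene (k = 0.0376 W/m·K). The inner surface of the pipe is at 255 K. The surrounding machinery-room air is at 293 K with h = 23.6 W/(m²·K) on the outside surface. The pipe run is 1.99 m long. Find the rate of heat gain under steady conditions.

Cylindrical conduction, so R = ln(r₂/r₁)/(2πkL) per layer, in series:
R_cast iron pipe wall = ln(43/35)/(2π×55.9×1.99) = 2.945×10^-4 K/W
R_expanded polystyrene = ln(93/43)/(2π×0.0376×1.99) = 1.641 K/W
R_outer film = 1/(h_o·2πr_oL) = 1/(23.6×2π×0.093×1.99) = 0.03644 K/W
R_total = 1.678 K/W
Q = ΔT/R_total = 38/1.678

Q ≈ 22.7 W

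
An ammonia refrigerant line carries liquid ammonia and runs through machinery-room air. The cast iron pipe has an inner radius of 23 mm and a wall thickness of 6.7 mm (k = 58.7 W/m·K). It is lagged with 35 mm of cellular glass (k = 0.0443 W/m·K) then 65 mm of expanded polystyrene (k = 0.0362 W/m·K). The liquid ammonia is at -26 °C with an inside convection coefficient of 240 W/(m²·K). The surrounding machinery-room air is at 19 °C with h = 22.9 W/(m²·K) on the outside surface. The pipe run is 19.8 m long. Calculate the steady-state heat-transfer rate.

Q ≈ 150 W

Treating each annulus and film as a series resistance:
R_inner film = 1/(h_i·2πr₁L) = 1/(240×2π×0.023×19.8) = 0.001456 K/W
R_cast iron pipe wall = ln(29.7/23)/(2π×58.7×19.8) = 3.501×10^-5 K/W
R_cellular glass = ln(64.7/29.7)/(2π×0.0443×19.8) = 0.1413 K/W
R_expanded polystyrene = ln(129.7/64.7)/(2π×0.0362×19.8) = 0.1544 K/W
R_outer film = 1/(h_o·2πr_oL) = 1/(22.9×2π×0.1297×19.8) = 0.002706 K/W
R_total = 0.2999 K/W
Q = ΔT/R_total = 45/0.2999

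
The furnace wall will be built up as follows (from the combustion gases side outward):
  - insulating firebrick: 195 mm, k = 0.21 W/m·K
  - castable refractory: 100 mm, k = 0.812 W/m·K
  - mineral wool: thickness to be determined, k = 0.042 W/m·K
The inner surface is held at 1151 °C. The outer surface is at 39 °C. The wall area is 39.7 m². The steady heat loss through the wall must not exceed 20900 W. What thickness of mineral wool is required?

Using the resistance-network approach (series):
R_insulating firebrick = L/(kA) = 0.195/(0.21×39.7) = 0.02339 K/W
R_castable refractory = L/(kA) = 0.1/(0.812×39.7) = 0.003102 K/W
Sum of the known resistances R_other = 0.02649 K/W
Required total resistance R_tot = ΔT/Q_allow = 1112/20900 = 0.05321 K/W
R_mineral wool = R_tot − R_other = 0.02671 K/W
L = R·k·A = 0.02671×0.042×39.7

L ≈ 44.5 mm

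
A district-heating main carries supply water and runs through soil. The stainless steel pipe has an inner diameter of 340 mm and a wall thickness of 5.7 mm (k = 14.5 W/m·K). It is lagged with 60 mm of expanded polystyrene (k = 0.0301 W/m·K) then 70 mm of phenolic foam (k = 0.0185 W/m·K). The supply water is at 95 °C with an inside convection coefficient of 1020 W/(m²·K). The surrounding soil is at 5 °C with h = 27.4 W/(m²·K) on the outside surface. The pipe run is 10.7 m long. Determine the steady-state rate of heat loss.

Q ≈ 253 W

For a radial system each layer contributes R = ln(r_out/r_in)/(2πkL); films add R = 1/(hA).
R_inner film = 1/(h_i·2πr₁L) = 1/(1020×2π×0.17×10.7) = 8.578×10^-5 K/W
R_stainless steel pipe wall = ln(175.7/170)/(2π×14.5×10.7) = 3.383×10^-5 K/W
R_expanded polystyrene = ln(235.7/175.7)/(2π×0.0301×10.7) = 0.1452 K/W
R_phenolic foam = ln(305.7/235.7)/(2π×0.0185×10.7) = 0.2091 K/W
R_outer film = 1/(h_o·2πr_oL) = 1/(27.4×2π×0.3057×10.7) = 0.001776 K/W
R_total = 0.3562 K/W
Q = ΔT/R_total = 90/0.3562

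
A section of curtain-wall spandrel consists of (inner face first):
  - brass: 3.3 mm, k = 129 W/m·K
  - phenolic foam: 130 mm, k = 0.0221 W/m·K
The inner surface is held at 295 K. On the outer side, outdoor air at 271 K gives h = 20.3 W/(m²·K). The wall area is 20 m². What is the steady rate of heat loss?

Treating each layer as a thermal resistance in series:
R_brass = L/(kA) = 0.0033/(129×20) = 1.279×10^-6 K/W
R_phenolic foam = L/(kA) = 0.13/(0.0221×20) = 0.2941 K/W
R_outer film = 1/(h_o·A) = 1/(20.3×20) = 0.002463 K/W
R_total = 0.2966 K/W
Q = ΔT / R_total = 24 / 0.2966

Q ≈ 80.9 W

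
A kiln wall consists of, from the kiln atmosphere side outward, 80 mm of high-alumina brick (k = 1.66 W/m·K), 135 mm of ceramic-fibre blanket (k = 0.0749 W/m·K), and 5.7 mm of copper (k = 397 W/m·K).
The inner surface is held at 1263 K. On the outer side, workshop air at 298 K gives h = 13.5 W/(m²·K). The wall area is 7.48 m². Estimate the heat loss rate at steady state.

Q ≈ 3750 W

Series thermal resistances:
R_high-alumina brick = L/(kA) = 0.08/(1.66×7.48) = 0.006443 K/W
R_ceramic-fibre blanket = L/(kA) = 0.135/(0.0749×7.48) = 0.241 K/W
R_copper = L/(kA) = 0.0057/(397×7.48) = 1.919×10^-6 K/W
R_outer film = 1/(h_o·A) = 1/(13.5×7.48) = 0.009903 K/W
R_total = 0.2573 K/W
Q = ΔT / R_total = 965 / 0.2573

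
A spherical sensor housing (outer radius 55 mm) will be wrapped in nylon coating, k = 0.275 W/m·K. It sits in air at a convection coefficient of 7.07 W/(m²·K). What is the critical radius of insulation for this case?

r_cr ≈ 77.8 mm

For a sphere r_cr = 2k/h = 2×0.275/7.07
r_cr = 77.8 mm; since the bare radius (55 mm) is below r_cr, adding a thin layer of insulation will *increase* heat loss.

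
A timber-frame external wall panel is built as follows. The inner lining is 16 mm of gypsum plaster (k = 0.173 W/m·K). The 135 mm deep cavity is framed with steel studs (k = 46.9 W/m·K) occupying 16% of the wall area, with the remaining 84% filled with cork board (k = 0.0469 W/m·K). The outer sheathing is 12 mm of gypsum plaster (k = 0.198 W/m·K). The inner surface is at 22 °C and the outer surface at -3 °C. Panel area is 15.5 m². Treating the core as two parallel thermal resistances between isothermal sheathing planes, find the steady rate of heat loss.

Sheathing layers in series; stud and cavity paths in parallel between them.
R_inner = 0.016/(0.173×15.5) = 0.005967 K/W
R_stud  = 0.135/(46.9×0.16×15.5) = 0.001161 K/W
R_cav   = 0.135/(0.0469×0.84×15.5) = 0.2211 K/W
1/R_core = 1/R_stud + 1/R_cav → R_core = 0.001155 K/W
R_outer = 0.012/(0.198×15.5) = 0.00391 K/W
R_total = 0.01103 K/W
Q = ΔT/R_total = 25/0.01103

Q ≈ 2270 W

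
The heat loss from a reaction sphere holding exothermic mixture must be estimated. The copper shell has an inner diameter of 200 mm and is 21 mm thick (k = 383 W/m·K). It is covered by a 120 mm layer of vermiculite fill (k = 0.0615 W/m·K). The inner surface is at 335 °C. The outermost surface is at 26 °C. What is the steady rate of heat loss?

Q ≈ 58 W

Radial (spherical) resistances in series:
R_copper shell = (1/0.1 − 1/0.121)/(4π×383) = 3.606×10^-4 K/W
R_vermiculite fill = (1/0.121 − 1/0.241)/(4π×0.0615) = 5.325 K/W
R_total = 5.325 K/W
Q = ΔT/R_total = 309/5.325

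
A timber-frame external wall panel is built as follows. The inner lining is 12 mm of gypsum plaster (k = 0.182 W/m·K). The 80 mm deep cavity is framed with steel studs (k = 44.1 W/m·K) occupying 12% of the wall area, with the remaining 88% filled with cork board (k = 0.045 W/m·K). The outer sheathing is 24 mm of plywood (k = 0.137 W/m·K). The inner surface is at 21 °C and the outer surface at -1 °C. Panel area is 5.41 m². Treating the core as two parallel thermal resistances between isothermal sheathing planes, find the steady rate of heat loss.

Q ≈ 465 W

Sheathing layers in series; stud and cavity paths in parallel between them.
R_inner = 0.012/(0.182×5.41) = 0.01219 K/W
R_stud  = 0.08/(44.1×0.12×5.41) = 0.002794 K/W
R_cav   = 0.08/(0.045×0.88×5.41) = 0.3734 K/W
1/R_core = 1/R_stud + 1/R_cav → R_core = 0.002774 K/W
R_outer = 0.024/(0.137×5.41) = 0.03238 K/W
R_total = 0.04734 K/W
Q = ΔT/R_total = 22/0.04734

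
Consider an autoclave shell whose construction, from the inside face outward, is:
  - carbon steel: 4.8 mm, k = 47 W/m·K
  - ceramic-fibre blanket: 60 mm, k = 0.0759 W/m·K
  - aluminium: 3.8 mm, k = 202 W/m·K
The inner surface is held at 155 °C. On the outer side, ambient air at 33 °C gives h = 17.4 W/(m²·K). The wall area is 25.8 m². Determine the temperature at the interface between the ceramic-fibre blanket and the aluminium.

Thermal resistances in series:
R_carbon steel = L/(kA) = 0.0048/(47×25.8) = 3.958×10^-6 K/W
R_ceramic-fibre blanket = L/(kA) = 0.06/(0.0759×25.8) = 0.03064 K/W
R_aluminium = L/(kA) = 0.0038/(202×25.8) = 7.291×10^-7 K/W
R_outer film = 1/(h_o·A) = 1/(17.4×25.8) = 0.002228 K/W
R_total = 0.03287 K/W;  Q = ΔT/R_total = 122/0.03287 = 3711 W
T_interface = T_inner − Q·ΣR(inner→interface) = 155 − 3710×0.03064

T ≈ 41.3 °C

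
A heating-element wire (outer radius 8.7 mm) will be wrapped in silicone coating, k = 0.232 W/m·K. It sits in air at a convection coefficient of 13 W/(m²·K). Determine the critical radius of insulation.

r_cr ≈ 17.8 mm

For a cylinder r_cr = k/h = 0.232/13
r_cr = 17.8 mm; since the bare radius (8.7 mm) is below r_cr, adding a thin layer of insulation will *increase* heat loss.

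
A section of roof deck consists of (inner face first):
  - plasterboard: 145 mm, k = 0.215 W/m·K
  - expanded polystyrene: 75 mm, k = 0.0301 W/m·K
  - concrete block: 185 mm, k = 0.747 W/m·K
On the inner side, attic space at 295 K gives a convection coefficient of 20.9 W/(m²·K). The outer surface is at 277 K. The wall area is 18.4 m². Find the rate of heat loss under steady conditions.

Q ≈ 95.7 W

Treating each layer as a thermal resistance in series:
R_inner film = 1/(h_i·A) = 1/(20.9×18.4) = 0.0026 K/W
R_plasterboard = L/(kA) = 0.145/(0.215×18.4) = 0.03665 K/W
R_expanded polystyrene = L/(kA) = 0.075/(0.0301×18.4) = 0.1354 K/W
R_concrete block = L/(kA) = 0.185/(0.747×18.4) = 0.01346 K/W
R_total = 0.1881 K/W
Q = ΔT / R_total = 18 / 0.1881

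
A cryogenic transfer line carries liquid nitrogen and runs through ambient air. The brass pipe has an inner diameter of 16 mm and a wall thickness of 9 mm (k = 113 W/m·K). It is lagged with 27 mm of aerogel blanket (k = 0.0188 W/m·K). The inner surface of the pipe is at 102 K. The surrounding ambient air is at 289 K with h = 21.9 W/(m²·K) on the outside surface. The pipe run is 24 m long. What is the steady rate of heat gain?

Cylindrical conduction, so R = ln(r₂/r₁)/(2πkL) per layer, in series:
R_brass pipe wall = ln(17/8)/(2π×113×24) = 4.424×10^-5 K/W
R_aerogel blanket = ln(44/17)/(2π×0.0188×24) = 0.3354 K/W
R_outer film = 1/(h_o·2πr_oL) = 1/(21.9×2π×0.044×24) = 0.006882 K/W
R_total = 0.3424 K/W
Q = ΔT/R_total = 187/0.3424

Q ≈ 546 W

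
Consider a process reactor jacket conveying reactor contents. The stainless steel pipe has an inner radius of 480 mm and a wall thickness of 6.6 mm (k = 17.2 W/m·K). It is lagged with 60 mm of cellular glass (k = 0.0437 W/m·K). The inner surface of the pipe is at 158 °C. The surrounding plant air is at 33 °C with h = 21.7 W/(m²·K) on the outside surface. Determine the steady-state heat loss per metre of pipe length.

q′ ≈ 286 W/m

Per-layer cylindrical resistances, series-summed:
R_stainless steel pipe wall = ln(486.6/480)/(2π×17.2×1) = 1.264×10^-4 K/W
R_cellular glass = ln(546.6/486.6)/(2π×0.0437×1) = 0.4235 K/W
R_outer film = 1/(h_o·2πr_oL) = 1/(21.7×2π×0.5466×1) = 0.01342 K/W
R_total = 0.437 K/W
Q = ΔT/R_total = 125/0.437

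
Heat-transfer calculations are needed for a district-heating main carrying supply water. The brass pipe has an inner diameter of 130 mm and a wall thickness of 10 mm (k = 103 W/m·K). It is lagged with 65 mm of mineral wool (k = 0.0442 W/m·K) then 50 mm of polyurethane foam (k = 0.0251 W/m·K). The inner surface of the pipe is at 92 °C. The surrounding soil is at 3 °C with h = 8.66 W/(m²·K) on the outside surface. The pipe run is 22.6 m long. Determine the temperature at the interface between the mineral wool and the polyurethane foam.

For a radial system each layer contributes R = ln(r_out/r_in)/(2πkL); films add R = 1/(hA).
R_brass pipe wall = ln(75/65)/(2π×103×22.6) = 9.784×10^-6 K/W
R_mineral wool = ln(140/75)/(2π×0.0442×22.6) = 0.09944 K/W
R_polyurethane foam = ln(190/140)/(2π×0.0251×22.6) = 0.08568 K/W
R_outer film = 1/(h_o·2πr_oL) = 1/(8.66×2π×0.19×22.6) = 0.00428 K/W
R_total = 0.1894 K/W
Q = ΔT/R_total = 89/0.1894
Q = 470 W
T_interface = T_inner − Q·ΣR(inner→interface) = 92 − 470×0.09945

T ≈ 45.3 °C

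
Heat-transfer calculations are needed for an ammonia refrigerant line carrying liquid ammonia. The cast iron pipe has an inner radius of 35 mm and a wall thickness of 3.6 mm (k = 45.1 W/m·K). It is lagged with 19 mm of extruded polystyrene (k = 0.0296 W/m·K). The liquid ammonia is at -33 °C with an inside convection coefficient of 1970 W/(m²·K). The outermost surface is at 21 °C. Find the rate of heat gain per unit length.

q′ ≈ 25.1 W/m

For a radial system each layer contributes R = ln(r_out/r_in)/(2πkL); films add R = 1/(hA).
R_inner film = 1/(h_i·2πr₁L) = 1/(1970×2π×0.035×1) = 0.002308 K/W
R_cast iron pipe wall = ln(38.6/35)/(2π×45.1×1) = 3.455×10^-4 K/W
R_extruded polystyrene = ln(57.6/38.6)/(2π×0.0296×1) = 2.152 K/W
R_total = 2.155 K/W
Q = ΔT/R_total = 54/2.155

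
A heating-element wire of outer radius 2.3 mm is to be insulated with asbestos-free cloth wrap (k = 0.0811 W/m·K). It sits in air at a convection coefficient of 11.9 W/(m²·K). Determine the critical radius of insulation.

r_cr ≈ 6.82 mm

For a cylinder r_cr = k/h = 0.0811/11.9
r_cr = 6.82 mm; since the bare radius (2.3 mm) is below r_cr, adding a thin layer of insulation will *increase* heat loss.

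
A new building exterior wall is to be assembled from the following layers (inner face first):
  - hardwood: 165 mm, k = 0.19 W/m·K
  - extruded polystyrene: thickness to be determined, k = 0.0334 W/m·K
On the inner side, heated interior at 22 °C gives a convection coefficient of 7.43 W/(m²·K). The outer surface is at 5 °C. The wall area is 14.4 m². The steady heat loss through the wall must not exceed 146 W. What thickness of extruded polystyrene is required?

Model the wall as resistances in series:
R_inner film = 1/(h_i·A) = 1/(7.43×14.4) = 0.009346 K/W
R_hardwood = L/(kA) = 0.165/(0.19×14.4) = 0.06031 K/W
Sum of the known resistances R_other = 0.06965 K/W
Required total resistance R_tot = ΔT/Q_allow = 17/146 = 0.1164 K/W
R_extruded polystyrene = R_tot − R_other = 0.04678 K/W
L = R·k·A = 0.04678×0.0334×14.4

L ≈ 22.5 mm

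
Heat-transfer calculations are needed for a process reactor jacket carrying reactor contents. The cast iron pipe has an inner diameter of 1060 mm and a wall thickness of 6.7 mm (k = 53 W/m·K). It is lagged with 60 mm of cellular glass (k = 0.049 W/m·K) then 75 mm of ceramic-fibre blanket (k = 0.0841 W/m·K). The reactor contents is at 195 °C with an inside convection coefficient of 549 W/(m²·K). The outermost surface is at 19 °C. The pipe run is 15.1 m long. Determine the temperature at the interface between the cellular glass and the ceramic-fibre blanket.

T ≈ 88.3 °C

Radial resistances (cylindrical: R_cond = ln(r_o/r_i)/(2πkL), R_conv = 1/(h·2πrL)):
R_inner film = 1/(h_i·2πr₁L) = 1/(549×2π×0.53×15.1) = 3.622×10^-5 K/W
R_cast iron pipe wall = ln(536.7/530)/(2π×53×15.1) = 2.498×10^-6 K/W
R_cellular glass = ln(596.7/536.7)/(2π×0.049×15.1) = 0.0228 K/W
R_ceramic-fibre blanket = ln(671.7/596.7)/(2π×0.0841×15.1) = 0.01484 K/W
R_total = 0.03767 K/W
Q = ΔT/R_total = 176/0.03767
Q = 4670 W
T_interface = T_inner − Q·ΣR(inner→interface) = 195 − 4670×0.02283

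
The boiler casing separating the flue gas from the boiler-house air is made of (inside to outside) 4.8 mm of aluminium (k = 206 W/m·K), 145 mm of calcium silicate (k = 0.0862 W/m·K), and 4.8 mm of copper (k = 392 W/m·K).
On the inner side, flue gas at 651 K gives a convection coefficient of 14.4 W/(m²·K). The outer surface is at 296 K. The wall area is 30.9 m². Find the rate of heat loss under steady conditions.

Q ≈ 6260 W

Model the wall as resistances in series:
R_inner film = 1/(h_i·A) = 1/(14.4×30.9) = 0.002247 K/W
R_aluminium = L/(kA) = 0.0048/(206×30.9) = 7.541×10^-7 K/W
R_calcium silicate = L/(kA) = 0.145/(0.0862×30.9) = 0.05444 K/W
R_copper = L/(kA) = 0.0048/(392×30.9) = 3.963×10^-7 K/W
R_total = 0.05669 K/W
Q = ΔT / R_total = 355 / 0.05669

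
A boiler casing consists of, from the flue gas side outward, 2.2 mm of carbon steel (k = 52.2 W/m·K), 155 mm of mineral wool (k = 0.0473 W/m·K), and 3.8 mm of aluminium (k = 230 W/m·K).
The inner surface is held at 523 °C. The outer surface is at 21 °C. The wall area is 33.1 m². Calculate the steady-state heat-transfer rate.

Q ≈ 5070 W

Model the wall as resistances in series:
R_carbon steel = L/(kA) = 0.0022/(52.2×33.1) = 1.273×10^-6 K/W
R_mineral wool = L/(kA) = 0.155/(0.0473×33.1) = 0.099 K/W
R_aluminium = L/(kA) = 0.0038/(230×33.1) = 4.991×10^-7 K/W
R_total = 0.099 K/W
Q = ΔT / R_total = 502 / 0.099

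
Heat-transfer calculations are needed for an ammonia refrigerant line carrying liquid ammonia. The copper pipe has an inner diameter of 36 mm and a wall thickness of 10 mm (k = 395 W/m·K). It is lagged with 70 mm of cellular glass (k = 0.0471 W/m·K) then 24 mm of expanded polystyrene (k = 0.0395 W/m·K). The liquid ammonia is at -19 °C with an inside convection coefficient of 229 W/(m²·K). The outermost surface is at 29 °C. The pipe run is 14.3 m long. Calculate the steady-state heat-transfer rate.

Q ≈ 133 W

Treating each annulus and film as a series resistance:
R_inner film = 1/(h_i·2πr₁L) = 1/(229×2π×0.018×14.3) = 0.0027 K/W
R_copper pipe wall = ln(28/18)/(2π×395×14.3) = 1.245×10^-5 K/W
R_cellular glass = ln(98/28)/(2π×0.0471×14.3) = 0.296 K/W
R_expanded polystyrene = ln(122/98)/(2π×0.0395×14.3) = 0.06172 K/W
R_total = 0.3605 K/W
Q = ΔT/R_total = 48/0.3605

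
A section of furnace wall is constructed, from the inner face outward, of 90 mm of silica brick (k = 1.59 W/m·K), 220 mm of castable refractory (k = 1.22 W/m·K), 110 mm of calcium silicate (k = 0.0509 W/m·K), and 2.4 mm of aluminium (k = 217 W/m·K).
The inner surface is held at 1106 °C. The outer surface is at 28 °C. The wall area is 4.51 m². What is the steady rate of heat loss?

Model the wall as resistances in series:
R_silica brick = L/(kA) = 0.09/(1.59×4.51) = 0.01255 K/W
R_castable refractory = L/(kA) = 0.22/(1.22×4.51) = 0.03998 K/W
R_calcium silicate = L/(kA) = 0.11/(0.0509×4.51) = 0.4792 K/W
R_aluminium = L/(kA) = 0.0024/(217×4.51) = 2.452×10^-6 K/W
R_total = 0.5317 K/W
Q = ΔT / R_total = 1078 / 0.5317

Q ≈ 2030 W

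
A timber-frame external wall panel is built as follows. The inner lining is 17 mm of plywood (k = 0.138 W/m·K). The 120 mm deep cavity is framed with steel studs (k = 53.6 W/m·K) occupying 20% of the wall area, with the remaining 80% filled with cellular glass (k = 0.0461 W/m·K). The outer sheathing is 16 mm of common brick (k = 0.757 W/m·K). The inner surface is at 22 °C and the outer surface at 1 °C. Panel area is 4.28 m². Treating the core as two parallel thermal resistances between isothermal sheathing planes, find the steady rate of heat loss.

Sheathing layers in series; stud and cavity paths in parallel between them.
R_inner = 0.017/(0.138×4.28) = 0.02878 K/W
R_stud  = 0.12/(53.6×0.2×4.28) = 0.002615 K/W
R_cav   = 0.12/(0.0461×0.8×4.28) = 0.7602 K/W
1/R_core = 1/R_stud + 1/R_cav → R_core = 0.002606 K/W
R_outer = 0.016/(0.757×4.28) = 0.004938 K/W
R_total = 0.03633 K/W
Q = ΔT/R_total = 21/0.03633

Q ≈ 578 W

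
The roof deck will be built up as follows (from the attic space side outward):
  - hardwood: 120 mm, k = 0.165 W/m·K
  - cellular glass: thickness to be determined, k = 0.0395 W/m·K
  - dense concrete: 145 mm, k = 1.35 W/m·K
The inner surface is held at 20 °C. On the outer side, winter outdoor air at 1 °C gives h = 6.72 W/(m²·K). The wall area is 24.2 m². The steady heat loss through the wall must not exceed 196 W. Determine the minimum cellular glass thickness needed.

L ≈ 53.8 mm

Thermal resistances in series:
R_hardwood = L/(kA) = 0.12/(0.165×24.2) = 0.03005 K/W
R_dense concrete = L/(kA) = 0.145/(1.35×24.2) = 0.004438 K/W
R_outer film = 1/(h_o·A) = 1/(6.72×24.2) = 0.006149 K/W
Sum of the known resistances R_other = 0.04064 K/W
Required total resistance R_tot = ΔT/Q_allow = 19/196 = 0.09694 K/W
R_cellular glass = R_tot − R_other = 0.0563 K/W
L = R·k·A = 0.0563×0.0395×24.2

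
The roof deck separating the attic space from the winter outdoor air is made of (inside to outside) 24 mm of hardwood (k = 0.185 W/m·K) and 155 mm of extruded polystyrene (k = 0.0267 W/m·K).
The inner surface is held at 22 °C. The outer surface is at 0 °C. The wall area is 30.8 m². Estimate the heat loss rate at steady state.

Using the resistance-network approach (series):
R_hardwood = L/(kA) = 0.024/(0.185×30.8) = 0.004212 K/W
R_extruded polystyrene = L/(kA) = 0.155/(0.0267×30.8) = 0.1885 K/W
R_total = 0.1927 K/W
Q = ΔT / R_total = 22 / 0.1927

Q ≈ 114 W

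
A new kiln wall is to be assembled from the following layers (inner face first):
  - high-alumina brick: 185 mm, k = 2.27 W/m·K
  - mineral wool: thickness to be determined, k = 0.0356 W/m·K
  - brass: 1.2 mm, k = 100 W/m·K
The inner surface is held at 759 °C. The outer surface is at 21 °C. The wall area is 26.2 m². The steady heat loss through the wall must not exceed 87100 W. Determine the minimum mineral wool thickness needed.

L ≈ 5 mm

Using the resistance-network approach (series):
R_high-alumina brick = L/(kA) = 0.185/(2.27×26.2) = 0.003111 K/W
R_brass = L/(kA) = 0.0012/(100×26.2) = 4.58×10^-7 K/W
Sum of the known resistances R_other = 0.003111 K/W
Required total resistance R_tot = ΔT/Q_allow = 738/87100 = 0.008473 K/W
R_mineral wool = R_tot − R_other = 0.005362 K/W
L = R·k·A = 0.005362×0.0356×26.2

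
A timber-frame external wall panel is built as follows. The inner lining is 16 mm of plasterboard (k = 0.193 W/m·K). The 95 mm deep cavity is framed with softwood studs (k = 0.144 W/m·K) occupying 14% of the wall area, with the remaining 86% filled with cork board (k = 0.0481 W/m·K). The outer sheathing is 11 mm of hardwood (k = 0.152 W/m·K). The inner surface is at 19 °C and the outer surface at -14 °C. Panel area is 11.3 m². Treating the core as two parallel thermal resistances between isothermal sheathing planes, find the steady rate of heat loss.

Q ≈ 219 W

Sheathing layers in series; stud and cavity paths in parallel between them.
R_inner = 0.016/(0.193×11.3) = 0.007336 K/W
R_stud  = 0.095/(0.144×0.14×11.3) = 0.417 K/W
R_cav   = 0.095/(0.0481×0.86×11.3) = 0.2032 K/W
1/R_core = 1/R_stud + 1/R_cav → R_core = 0.1366 K/W
R_outer = 0.011/(0.152×11.3) = 0.006404 K/W
R_total = 0.1504 K/W
Q = ΔT/R_total = 33/0.1504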